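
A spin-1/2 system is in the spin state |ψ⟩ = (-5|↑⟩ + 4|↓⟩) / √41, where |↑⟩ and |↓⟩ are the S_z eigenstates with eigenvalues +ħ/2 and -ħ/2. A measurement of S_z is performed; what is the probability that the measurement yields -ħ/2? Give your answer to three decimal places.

The -ħ/2 outcome corresponds to |↓⟩. Its amplitude in |ψ⟩ is 4/√41.
P = |4|² / 41 = 16/41.

0.390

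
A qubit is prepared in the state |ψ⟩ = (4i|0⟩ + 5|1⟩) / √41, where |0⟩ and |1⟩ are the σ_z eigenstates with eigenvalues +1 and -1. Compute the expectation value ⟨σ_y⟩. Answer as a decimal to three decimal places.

⟨σ_y⟩ = 2 Im(a* b)/(|a|²+|b|²) with a = 4i, b = 5.
a* b = -20i, so ⟨σ_y⟩ = -40/41.

-0.976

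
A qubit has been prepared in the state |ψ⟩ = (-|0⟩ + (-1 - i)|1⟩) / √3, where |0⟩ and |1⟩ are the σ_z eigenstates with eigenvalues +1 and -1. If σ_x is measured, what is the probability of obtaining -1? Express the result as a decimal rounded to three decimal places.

|-x⟩ = (|0⟩ - |1⟩)/√2, so ⟨-x|ψ⟩ = (i) / (√2·√3).
P = |i|² / 6 = 1/6.

0.167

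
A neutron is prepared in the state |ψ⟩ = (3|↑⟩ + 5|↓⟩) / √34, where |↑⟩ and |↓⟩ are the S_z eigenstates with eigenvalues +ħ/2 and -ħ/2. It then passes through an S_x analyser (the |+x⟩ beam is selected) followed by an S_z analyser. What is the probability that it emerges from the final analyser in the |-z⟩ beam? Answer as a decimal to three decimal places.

First analyser (S_x): P(|+x⟩) = |⟨+x|ψ⟩|² = 64/68.
After stage 1 the state is |+x⟩; P(|-z⟩) = |⟨-z|+x⟩|² = 1/2.
Joint probability = 64/68 × 1/2 = 0.471.

0.471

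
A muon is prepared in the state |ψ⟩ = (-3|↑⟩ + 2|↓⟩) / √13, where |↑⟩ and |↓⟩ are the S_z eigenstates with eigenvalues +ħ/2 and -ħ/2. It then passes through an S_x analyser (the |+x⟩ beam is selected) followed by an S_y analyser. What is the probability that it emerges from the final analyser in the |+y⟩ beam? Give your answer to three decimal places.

First analyser (S_x): P(|+x⟩) = |⟨+x|ψ⟩|² = 1/26.
After stage 1 the state is |+x⟩; P(|+y⟩) = |⟨+y|+x⟩|² = 1/2.
Joint probability = 1/26 × 1/2 = 0.019.

0.019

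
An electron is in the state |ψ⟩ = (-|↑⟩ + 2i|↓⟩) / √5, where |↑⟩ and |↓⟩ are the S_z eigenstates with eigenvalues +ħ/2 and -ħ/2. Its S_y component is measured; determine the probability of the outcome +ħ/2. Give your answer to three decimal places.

|+y⟩ = (|↑⟩ + i|↓⟩)/√2, so ⟨+y|ψ⟩ = (1) / (√2·√5).
P = |1|² / 10 = 1/10.

0.100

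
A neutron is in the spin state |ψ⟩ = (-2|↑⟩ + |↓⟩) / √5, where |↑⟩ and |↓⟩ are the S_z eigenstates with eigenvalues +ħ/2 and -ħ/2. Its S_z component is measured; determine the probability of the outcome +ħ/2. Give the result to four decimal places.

The +ħ/2 outcome corresponds to |↑⟩. Its amplitude in |ψ⟩ is -2/√5.
P = |-2|² / 5 = 4/5.

0.8000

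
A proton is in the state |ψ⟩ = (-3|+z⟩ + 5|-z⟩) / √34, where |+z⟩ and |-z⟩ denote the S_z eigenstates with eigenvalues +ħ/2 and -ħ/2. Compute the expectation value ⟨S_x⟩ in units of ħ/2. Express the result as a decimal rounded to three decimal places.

⟨σ_x⟩ = 2 Re(a* b)/(|a|²+|b|²) with a = -3, b = 5.
a* b = -15, so ⟨σ_x⟩ = -30/34.
⟨S_x⟩ = (ħ/2)·⟨σ_x⟩.

-0.882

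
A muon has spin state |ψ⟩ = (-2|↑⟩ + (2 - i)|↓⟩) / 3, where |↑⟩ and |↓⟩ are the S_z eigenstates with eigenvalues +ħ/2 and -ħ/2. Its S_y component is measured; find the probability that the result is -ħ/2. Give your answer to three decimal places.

|-y⟩ = (|↑⟩ - i|↓⟩)/√2, so ⟨-y|ψ⟩ = (-1 + 2i) / (√2·3).
P = |-1 + 2i|² / 18 = 5/18.

0.278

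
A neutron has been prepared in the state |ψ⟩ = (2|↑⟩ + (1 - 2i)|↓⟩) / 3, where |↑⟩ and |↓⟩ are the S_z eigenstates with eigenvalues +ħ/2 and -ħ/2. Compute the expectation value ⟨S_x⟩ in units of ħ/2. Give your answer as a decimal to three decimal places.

⟨σ_x⟩ = 2 Re(a* b)/(|a|²+|b|²) with a = 2, b = (1 - 2i).
a* b = (2 - 4i), so ⟨σ_x⟩ = 4/9.
⟨S_x⟩ = (ħ/2)·⟨σ_x⟩.

0.444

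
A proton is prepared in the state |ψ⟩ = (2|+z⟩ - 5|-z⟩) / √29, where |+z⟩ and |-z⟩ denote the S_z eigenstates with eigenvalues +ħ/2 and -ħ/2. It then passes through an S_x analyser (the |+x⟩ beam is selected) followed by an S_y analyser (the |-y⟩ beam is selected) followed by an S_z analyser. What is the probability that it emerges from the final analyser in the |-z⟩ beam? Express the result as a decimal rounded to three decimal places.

First analyser (S_x): P(|+x⟩) = |⟨+x|ψ⟩|² = 9/58.
After stage 1 the state is |+x⟩; P(|-y⟩) = |⟨-y|+x⟩|² = 1/2.
After stage 2 the state is |-y⟩; P(|-z⟩) = |⟨-z|-y⟩|² = 1/2.
Joint probability = 9/58 × 1/2 × 1/2 = 0.039.

0.039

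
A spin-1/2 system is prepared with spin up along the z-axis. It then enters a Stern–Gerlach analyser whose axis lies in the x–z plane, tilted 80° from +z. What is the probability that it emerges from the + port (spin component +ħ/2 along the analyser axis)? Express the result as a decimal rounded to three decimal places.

0.587

For spin-½, the probability of finding spin-up along an axis at angle θ to the initial spin direction is cos²(θ/2); spin-down is sin²(θ/2).
θ = 80°, so P = cos²(40°) ≈ 0.587.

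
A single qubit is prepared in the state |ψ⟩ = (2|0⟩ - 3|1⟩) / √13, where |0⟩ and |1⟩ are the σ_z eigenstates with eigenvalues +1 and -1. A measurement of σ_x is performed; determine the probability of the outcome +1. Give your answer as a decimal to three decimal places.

|+x⟩ = (|0⟩ + |1⟩)/√2, so ⟨+x|ψ⟩ = (-1) / (√2·√13).
P = |-1|² / 26 = 1/26.

0.038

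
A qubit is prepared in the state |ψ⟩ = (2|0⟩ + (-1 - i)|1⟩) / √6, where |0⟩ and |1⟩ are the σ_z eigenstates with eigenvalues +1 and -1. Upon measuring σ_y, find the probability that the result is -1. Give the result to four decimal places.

0.8333

|-y⟩ = (|0⟩ - i|1⟩)/√2, so ⟨-y|ψ⟩ = (3 - i) / (√2·√6).
P = |3 - i|² / 12 = 10/12.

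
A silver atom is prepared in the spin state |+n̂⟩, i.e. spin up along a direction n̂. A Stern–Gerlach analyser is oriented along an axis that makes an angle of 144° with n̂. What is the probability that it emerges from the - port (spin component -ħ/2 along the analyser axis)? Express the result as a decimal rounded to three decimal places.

0.905

For spin-½, the probability of finding spin-up along an axis at angle θ to the initial spin direction is cos²(θ/2); spin-down is sin²(θ/2).
θ = 144°, so P = sin²(72°) ≈ 0.905.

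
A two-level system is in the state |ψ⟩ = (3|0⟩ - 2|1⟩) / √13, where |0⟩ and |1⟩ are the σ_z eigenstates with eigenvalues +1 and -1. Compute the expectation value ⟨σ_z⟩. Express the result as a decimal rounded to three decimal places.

0.385

⟨σ_z⟩ = |a|² - |b|² divided by |a|²+|b|², with a, b the |0⟩, |1⟩ amplitudes.
= (9 - 4)/13 = 5/13.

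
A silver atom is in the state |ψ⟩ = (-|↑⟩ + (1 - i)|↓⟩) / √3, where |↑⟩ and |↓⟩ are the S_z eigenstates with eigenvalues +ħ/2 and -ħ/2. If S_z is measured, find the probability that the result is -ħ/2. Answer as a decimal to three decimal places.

0.667

The -ħ/2 outcome corresponds to |↓⟩. Its amplitude in |ψ⟩ is (1 - i)/√3.
P = |1 - i|² / 3 = 2/3.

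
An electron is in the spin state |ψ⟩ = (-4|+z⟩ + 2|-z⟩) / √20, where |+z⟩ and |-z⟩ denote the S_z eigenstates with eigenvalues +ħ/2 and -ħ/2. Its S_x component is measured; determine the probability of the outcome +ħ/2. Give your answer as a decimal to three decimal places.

|+x⟩ = (|+z⟩ + |-z⟩)/√2, so ⟨+x|ψ⟩ = (-2) / (√2·√20).
P = |-2|² / 40 = 4/40.

0.100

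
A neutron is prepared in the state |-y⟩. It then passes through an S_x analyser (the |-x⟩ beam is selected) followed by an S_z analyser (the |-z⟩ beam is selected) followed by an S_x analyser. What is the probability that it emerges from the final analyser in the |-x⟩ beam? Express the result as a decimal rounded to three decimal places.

First analyser (S_x): from |-y⟩, P(|-x⟩) = 1/2.
After stage 1 the state is |-x⟩; P(|-z⟩) = |⟨-z|-x⟩|² = 1/2.
After stage 2 the state is |-z⟩; P(|-x⟩) = |⟨-x|-z⟩|² = 1/2.
Joint probability = 1/2 × 1/2 × 1/2 = 0.125.

0.125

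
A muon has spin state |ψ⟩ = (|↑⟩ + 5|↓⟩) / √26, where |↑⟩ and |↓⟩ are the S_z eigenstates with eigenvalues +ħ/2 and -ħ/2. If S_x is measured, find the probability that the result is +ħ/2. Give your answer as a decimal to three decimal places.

|+x⟩ = (|↑⟩ + |↓⟩)/√2, so ⟨+x|ψ⟩ = (6) / (√2·√26).
P = |6|² / 52 = 36/52.

0.692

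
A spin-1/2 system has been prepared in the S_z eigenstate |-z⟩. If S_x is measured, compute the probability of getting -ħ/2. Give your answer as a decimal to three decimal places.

In the S_z basis, |-z⟩ = |-z⟩ and |-x⟩ = (|+z⟩ - |-z⟩)/√2.
|⟨-x|-z⟩|² = 1/2.

0.500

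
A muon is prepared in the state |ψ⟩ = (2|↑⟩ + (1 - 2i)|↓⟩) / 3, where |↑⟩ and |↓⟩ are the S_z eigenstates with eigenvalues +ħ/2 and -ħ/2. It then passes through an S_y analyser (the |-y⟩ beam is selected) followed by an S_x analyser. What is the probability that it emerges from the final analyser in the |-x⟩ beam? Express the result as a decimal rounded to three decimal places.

First analyser (S_y): P(|-y⟩) = |⟨-y|ψ⟩|² = 17/18.
After stage 1 the state is |-y⟩; P(|-x⟩) = |⟨-x|-y⟩|² = 1/2.
Joint probability = 17/18 × 1/2 = 0.472.

0.472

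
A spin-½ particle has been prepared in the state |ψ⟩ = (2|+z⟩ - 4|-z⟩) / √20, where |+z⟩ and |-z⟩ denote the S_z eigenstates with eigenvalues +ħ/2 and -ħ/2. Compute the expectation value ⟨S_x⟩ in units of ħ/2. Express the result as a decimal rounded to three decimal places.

⟨σ_x⟩ = 2 Re(a* b)/(|a|²+|b|²) with a = 2, b = -4.
a* b = -8, so ⟨σ_x⟩ = -16/20.
⟨S_x⟩ = (ħ/2)·⟨σ_x⟩.

-0.800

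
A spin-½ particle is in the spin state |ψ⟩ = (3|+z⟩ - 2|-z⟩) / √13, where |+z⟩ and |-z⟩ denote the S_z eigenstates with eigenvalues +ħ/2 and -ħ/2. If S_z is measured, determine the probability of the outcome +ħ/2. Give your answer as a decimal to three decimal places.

0.692

The +ħ/2 outcome corresponds to |+z⟩. Its amplitude in |ψ⟩ is 3/√13.
P = |3|² / 13 = 9/13.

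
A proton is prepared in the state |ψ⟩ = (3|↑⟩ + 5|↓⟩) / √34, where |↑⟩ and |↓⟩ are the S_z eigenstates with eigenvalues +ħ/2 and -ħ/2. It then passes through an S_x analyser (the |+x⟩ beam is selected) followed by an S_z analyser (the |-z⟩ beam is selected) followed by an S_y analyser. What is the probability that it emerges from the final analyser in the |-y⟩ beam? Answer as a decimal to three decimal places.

0.235

First analyser (S_x): P(|+x⟩) = |⟨+x|ψ⟩|² = 64/68.
After stage 1 the state is |+x⟩; P(|-z⟩) = |⟨-z|+x⟩|² = 1/2.
After stage 2 the state is |-z⟩; P(|-y⟩) = |⟨-y|-z⟩|² = 1/2.
Joint probability = 64/68 × 1/2 × 1/2 = 0.235.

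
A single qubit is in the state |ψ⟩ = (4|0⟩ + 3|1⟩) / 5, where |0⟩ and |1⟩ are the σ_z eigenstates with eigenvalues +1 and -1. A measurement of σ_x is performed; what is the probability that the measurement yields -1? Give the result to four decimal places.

0.0200

|-x⟩ = (|0⟩ - |1⟩)/√2, so ⟨-x|ψ⟩ = (1) / (√2·5).
P = |1|² / 50 = 1/50.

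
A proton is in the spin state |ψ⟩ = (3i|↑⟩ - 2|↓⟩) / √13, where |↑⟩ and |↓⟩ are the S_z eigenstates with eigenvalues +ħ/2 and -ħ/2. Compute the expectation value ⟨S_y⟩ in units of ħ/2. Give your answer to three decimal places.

0.923

⟨σ_y⟩ = 2 Im(a* b)/(|a|²+|b|²) with a = 3i, b = -2.
a* b = 6i, so ⟨σ_y⟩ = 12/13.
⟨S_y⟩ = (ħ/2)·⟨σ_y⟩.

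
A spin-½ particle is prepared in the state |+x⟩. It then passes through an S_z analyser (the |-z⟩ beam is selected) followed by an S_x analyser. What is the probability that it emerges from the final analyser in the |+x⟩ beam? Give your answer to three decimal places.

0.250

First analyser (S_z): from |+x⟩, P(|-z⟩) = 1/2.
After stage 1 the state is |-z⟩; P(|+x⟩) = |⟨+x|-z⟩|² = 1/2.
Joint probability = 1/2 × 1/2 = 0.250.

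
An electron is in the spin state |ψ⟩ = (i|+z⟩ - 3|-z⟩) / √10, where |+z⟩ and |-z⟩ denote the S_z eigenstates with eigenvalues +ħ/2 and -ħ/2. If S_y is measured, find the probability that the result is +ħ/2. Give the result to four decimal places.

0.8000

|+y⟩ = (|+z⟩ + i|-z⟩)/√2, so ⟨+y|ψ⟩ = (4i) / (√2·√10).
P = |4i|² / 20 = 16/20.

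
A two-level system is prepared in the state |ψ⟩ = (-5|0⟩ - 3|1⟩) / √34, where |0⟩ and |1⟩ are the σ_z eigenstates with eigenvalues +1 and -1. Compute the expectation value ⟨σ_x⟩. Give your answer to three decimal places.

0.882

⟨σ_x⟩ = 2 Re(a* b)/(|a|²+|b|²) with a = -5, b = -3.
a* b = 15, so ⟨σ_x⟩ = 30/34.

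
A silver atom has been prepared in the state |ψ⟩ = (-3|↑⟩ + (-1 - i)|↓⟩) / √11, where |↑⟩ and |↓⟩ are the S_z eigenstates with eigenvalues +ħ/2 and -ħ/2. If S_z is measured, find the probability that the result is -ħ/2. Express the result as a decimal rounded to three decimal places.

The -ħ/2 outcome corresponds to |↓⟩. Its amplitude in |ψ⟩ is (-1 - i)/√11.
P = |-1 - i|² / 11 = 2/11.

0.182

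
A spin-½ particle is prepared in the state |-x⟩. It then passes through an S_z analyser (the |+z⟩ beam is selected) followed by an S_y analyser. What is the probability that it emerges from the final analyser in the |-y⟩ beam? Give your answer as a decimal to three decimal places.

0.250

First analyser (S_z): from |-x⟩, P(|+z⟩) = 1/2.
After stage 1 the state is |+z⟩; P(|-y⟩) = |⟨-y|+z⟩|² = 1/2.
Joint probability = 1/2 × 1/2 = 0.250.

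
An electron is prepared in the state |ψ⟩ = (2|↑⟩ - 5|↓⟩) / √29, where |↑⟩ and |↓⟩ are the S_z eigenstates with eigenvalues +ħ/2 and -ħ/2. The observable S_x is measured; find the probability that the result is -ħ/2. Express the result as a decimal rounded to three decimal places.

0.845

|-x⟩ = (|↑⟩ - |↓⟩)/√2, so ⟨-x|ψ⟩ = (7) / (√2·√29).
P = |7|² / 58 = 49/58.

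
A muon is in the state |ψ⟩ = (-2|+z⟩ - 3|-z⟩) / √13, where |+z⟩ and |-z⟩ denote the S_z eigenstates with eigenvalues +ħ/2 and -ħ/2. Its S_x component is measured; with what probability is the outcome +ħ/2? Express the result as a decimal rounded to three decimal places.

|+x⟩ = (|+z⟩ + |-z⟩)/√2, so ⟨+x|ψ⟩ = (-5) / (√2·√13).
P = |-5|² / 26 = 25/26.

0.962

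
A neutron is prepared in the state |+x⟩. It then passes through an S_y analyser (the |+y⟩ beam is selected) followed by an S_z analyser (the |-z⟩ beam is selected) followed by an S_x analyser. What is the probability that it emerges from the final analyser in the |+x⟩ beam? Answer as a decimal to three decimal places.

0.125

First analyser (S_y): from |+x⟩, P(|+y⟩) = 1/2.
After stage 1 the state is |+y⟩; P(|-z⟩) = |⟨-z|+y⟩|² = 1/2.
After stage 2 the state is |-z⟩; P(|+x⟩) = |⟨+x|-z⟩|² = 1/2.
Joint probability = 1/2 × 1/2 × 1/2 = 0.125.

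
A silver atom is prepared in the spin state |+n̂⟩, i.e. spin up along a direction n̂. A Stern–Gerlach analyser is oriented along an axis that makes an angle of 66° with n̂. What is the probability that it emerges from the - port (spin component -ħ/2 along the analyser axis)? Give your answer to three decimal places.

For spin-½, the probability of finding spin-up along an axis at angle θ to the initial spin direction is cos²(θ/2); spin-down is sin²(θ/2).
θ = 66°, so P = sin²(33°) ≈ 0.297.

0.297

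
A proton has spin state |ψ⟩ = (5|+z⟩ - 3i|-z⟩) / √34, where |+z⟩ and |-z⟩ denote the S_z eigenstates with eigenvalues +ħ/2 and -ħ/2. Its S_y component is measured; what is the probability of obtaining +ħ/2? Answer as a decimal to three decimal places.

|+y⟩ = (|+z⟩ + i|-z⟩)/√2, so ⟨+y|ψ⟩ = (2) / (√2·√34).
P = |2|² / 68 = 4/68.

0.059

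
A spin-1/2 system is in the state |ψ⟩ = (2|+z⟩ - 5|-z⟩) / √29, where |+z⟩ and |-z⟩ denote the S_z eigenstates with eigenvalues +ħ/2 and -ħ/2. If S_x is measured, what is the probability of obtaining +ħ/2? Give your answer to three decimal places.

0.155

|+x⟩ = (|+z⟩ + |-z⟩)/√2, so ⟨+x|ψ⟩ = (-3) / (√2·√29).
P = |-3|² / 58 = 9/58.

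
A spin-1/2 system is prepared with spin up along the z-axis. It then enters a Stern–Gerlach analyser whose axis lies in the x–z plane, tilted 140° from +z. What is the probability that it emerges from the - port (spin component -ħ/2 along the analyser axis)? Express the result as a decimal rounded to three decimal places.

0.883

For spin-½, the probability of finding spin-up along an axis at angle θ to the initial spin direction is cos²(θ/2); spin-down is sin²(θ/2).
θ = 140°, so P = sin²(70°) ≈ 0.883.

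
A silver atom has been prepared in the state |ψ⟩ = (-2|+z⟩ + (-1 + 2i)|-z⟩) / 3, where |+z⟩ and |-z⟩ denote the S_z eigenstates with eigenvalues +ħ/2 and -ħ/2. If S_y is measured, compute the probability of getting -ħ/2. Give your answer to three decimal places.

0.944

|-y⟩ = (|+z⟩ - i|-z⟩)/√2, so ⟨-y|ψ⟩ = (-4 - i) / (√2·3).
P = |-4 - i|² / 18 = 17/18.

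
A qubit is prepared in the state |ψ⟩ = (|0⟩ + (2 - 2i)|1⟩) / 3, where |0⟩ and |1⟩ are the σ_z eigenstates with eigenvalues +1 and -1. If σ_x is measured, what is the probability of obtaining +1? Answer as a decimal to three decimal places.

|+x⟩ = (|0⟩ + |1⟩)/√2, so ⟨+x|ψ⟩ = (3 - 2i) / (√2·3).
P = |3 - 2i|² / 18 = 13/18.

0.722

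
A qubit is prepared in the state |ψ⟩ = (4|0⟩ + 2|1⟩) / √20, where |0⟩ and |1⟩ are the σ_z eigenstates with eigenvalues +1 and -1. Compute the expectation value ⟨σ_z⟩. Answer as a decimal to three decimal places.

⟨σ_z⟩ = |a|² - |b|² divided by |a|²+|b|², with a, b the |0⟩, |1⟩ amplitudes.
= (16 - 4)/20 = 12/20.

0.600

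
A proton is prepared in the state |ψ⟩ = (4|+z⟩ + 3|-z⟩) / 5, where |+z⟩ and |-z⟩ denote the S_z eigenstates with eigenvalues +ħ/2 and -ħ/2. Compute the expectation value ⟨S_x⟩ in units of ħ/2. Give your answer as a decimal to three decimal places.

⟨σ_x⟩ = 2 Re(a* b)/(|a|²+|b|²) with a = 4, b = 3.
a* b = 12, so ⟨σ_x⟩ = 24/25.
⟨S_x⟩ = (ħ/2)·⟨σ_x⟩.

0.960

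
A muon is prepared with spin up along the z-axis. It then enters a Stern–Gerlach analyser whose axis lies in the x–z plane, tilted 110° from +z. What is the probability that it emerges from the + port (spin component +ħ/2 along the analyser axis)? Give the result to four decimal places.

0.3290

For spin-½, the probability of finding spin-up along an axis at angle θ to the initial spin direction is cos²(θ/2); spin-down is sin²(θ/2).
θ = 110°, so P = cos²(55°) ≈ 0.3290.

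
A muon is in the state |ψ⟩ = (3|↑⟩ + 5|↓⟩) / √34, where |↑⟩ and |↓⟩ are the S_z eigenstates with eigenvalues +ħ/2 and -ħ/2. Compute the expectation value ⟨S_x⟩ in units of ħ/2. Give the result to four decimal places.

0.8824

⟨σ_x⟩ = 2 Re(a* b)/(|a|²+|b|²) with a = 3, b = 5.
a* b = 15, so ⟨σ_x⟩ = 30/34.
⟨S_x⟩ = (ħ/2)·⟨σ_x⟩.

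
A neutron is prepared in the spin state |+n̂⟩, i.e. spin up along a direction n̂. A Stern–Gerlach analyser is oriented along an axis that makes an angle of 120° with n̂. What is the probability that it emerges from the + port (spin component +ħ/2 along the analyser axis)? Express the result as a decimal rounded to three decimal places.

0.250

For spin-½, the probability of finding spin-up along an axis at angle θ to the initial spin direction is cos²(θ/2); spin-down is sin²(θ/2).
θ = 120°, so P = cos²(60°) ≈ 0.250.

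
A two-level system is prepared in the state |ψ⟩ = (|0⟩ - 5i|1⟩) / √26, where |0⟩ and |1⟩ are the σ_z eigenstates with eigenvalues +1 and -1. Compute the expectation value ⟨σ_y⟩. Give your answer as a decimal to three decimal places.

-0.385

⟨σ_y⟩ = 2 Im(a* b)/(|a|²+|b|²) with a = 1, b = -5i.
a* b = -5i, so ⟨σ_y⟩ = -10/26.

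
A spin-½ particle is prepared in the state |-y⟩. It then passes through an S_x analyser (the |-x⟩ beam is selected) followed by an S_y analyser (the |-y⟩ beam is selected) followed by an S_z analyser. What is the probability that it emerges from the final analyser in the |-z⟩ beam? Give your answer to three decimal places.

First analyser (S_x): from |-y⟩, P(|-x⟩) = 1/2.
After stage 1 the state is |-x⟩; P(|-y⟩) = |⟨-y|-x⟩|² = 1/2.
After stage 2 the state is |-y⟩; P(|-z⟩) = |⟨-z|-y⟩|² = 1/2.
Joint probability = 1/2 × 1/2 × 1/2 = 0.125.

0.125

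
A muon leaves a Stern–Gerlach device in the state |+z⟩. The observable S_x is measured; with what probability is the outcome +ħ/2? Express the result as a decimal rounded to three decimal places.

In the S_z basis, |+z⟩ = |↑⟩ and |+x⟩ = (|↑⟩ + |↓⟩)/√2.
|⟨+x|+z⟩|² = 1/2.

0.500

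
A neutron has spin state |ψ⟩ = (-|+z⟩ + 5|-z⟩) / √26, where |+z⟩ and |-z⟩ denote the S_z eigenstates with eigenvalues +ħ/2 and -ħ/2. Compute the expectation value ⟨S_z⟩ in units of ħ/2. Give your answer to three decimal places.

⟨σ_z⟩ = |a|² - |b|² divided by |a|²+|b|², with a, b the |+z⟩, |-z⟩ amplitudes.
= (1 - 25)/26 = -24/26.
⟨S_z⟩ = (ħ/2)·⟨σ_z⟩.

-0.923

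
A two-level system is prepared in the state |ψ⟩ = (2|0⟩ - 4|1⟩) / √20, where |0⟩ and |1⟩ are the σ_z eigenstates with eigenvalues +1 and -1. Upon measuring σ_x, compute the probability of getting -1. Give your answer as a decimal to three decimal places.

0.900

|-x⟩ = (|0⟩ - |1⟩)/√2, so ⟨-x|ψ⟩ = (6) / (√2·√20).
P = |6|² / 40 = 36/40.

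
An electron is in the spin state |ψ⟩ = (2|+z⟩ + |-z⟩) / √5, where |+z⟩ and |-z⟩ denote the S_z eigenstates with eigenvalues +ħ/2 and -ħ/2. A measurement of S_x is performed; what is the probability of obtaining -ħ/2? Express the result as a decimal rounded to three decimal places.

|-x⟩ = (|+z⟩ - |-z⟩)/√2, so ⟨-x|ψ⟩ = (1) / (√2·√5).
P = |1|² / 10 = 1/10.

0.100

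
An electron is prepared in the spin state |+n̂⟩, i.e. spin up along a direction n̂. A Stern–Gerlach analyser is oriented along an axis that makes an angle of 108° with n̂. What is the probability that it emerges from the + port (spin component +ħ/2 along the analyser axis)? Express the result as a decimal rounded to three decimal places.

0.345

For spin-½, the probability of finding spin-up along an axis at angle θ to the initial spin direction is cos²(θ/2); spin-down is sin²(θ/2).
θ = 108°, so P = cos²(54°) ≈ 0.345.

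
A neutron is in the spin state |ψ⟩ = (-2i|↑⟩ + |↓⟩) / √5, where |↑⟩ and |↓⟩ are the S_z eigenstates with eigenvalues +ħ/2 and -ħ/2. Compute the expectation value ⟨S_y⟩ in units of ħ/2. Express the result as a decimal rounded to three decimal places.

⟨σ_y⟩ = 2 Im(a* b)/(|a|²+|b|²) with a = -2i, b = 1.
a* b = 2i, so ⟨σ_y⟩ = 4/5.
⟨S_y⟩ = (ħ/2)·⟨σ_y⟩.

0.800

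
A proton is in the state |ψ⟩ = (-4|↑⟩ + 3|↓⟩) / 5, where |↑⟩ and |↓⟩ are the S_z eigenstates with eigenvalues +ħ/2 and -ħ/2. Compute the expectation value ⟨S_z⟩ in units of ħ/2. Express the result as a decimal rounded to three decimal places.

0.280

⟨σ_z⟩ = |a|² - |b|² divided by |a|²+|b|², with a, b the |↑⟩, |↓⟩ amplitudes.
= (16 - 9)/25 = 7/25.
⟨S_z⟩ = (ħ/2)·⟨σ_z⟩.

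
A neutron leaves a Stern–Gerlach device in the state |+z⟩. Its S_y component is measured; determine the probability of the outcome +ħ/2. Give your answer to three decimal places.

0.500

In the S_z basis, |+z⟩ = |↑⟩ and |+y⟩ = (|↑⟩ + i|↓⟩)/√2.
|⟨+y|+z⟩|² = 1/2.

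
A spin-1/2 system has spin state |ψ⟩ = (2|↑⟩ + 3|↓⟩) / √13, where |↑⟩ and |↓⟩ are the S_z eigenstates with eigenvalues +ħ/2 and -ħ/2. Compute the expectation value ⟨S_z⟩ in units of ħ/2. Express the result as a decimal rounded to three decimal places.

-0.385

⟨σ_z⟩ = |a|² - |b|² divided by |a|²+|b|², with a, b the |↑⟩, |↓⟩ amplitudes.
= (4 - 9)/13 = -5/13.
⟨S_z⟩ = (ħ/2)·⟨σ_z⟩.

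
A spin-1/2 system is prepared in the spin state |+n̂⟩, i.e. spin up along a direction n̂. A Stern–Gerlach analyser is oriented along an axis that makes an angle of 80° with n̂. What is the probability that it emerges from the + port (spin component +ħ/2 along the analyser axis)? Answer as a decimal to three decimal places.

0.587

For spin-½, the probability of finding spin-up along an axis at angle θ to the initial spin direction is cos²(θ/2); spin-down is sin²(θ/2).
θ = 80°, so P = cos²(40°) ≈ 0.587.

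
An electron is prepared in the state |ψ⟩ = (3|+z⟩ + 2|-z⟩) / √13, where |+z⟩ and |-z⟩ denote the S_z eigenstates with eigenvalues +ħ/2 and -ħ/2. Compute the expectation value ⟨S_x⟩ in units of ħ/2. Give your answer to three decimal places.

⟨σ_x⟩ = 2 Re(a* b)/(|a|²+|b|²) with a = 3, b = 2.
a* b = 6, so ⟨σ_x⟩ = 12/13.
⟨S_x⟩ = (ħ/2)·⟨σ_x⟩.

0.923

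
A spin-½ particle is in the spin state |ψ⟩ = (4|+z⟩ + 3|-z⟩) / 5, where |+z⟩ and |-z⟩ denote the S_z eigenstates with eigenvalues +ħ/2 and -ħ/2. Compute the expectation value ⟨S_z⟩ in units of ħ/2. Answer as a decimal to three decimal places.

0.280

⟨σ_z⟩ = |a|² - |b|² divided by |a|²+|b|², with a, b the |+z⟩, |-z⟩ amplitudes.
= (16 - 9)/25 = 7/25.
⟨S_z⟩ = (ħ/2)·⟨σ_z⟩.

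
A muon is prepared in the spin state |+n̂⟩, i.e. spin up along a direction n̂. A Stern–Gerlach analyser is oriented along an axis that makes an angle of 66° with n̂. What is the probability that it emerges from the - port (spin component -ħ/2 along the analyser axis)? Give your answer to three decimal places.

0.297

For spin-½, the probability of finding spin-up along an axis at angle θ to the initial spin direction is cos²(θ/2); spin-down is sin²(θ/2).
θ = 66°, so P = sin²(33°) ≈ 0.297.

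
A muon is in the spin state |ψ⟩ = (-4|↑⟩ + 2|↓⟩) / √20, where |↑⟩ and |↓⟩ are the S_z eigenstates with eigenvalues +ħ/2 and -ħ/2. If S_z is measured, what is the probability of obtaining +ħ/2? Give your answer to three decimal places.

The +ħ/2 outcome corresponds to |↑⟩. Its amplitude in |ψ⟩ is -4/√20.
P = |-4|² / 20 = 16/20.

0.800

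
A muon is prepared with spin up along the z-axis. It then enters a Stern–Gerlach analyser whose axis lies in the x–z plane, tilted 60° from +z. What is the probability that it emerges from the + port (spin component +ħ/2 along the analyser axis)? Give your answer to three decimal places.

For spin-½, the probability of finding spin-up along an axis at angle θ to the initial spin direction is cos²(θ/2); spin-down is sin²(θ/2).
θ = 60°, so P = cos²(30°) ≈ 0.750.

0.750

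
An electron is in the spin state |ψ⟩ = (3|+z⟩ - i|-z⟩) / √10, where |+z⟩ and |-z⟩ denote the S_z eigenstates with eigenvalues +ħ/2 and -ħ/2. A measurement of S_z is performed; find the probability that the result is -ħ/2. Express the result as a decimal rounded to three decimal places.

The -ħ/2 outcome corresponds to |-z⟩. Its amplitude in |ψ⟩ is -i/√10.
P = |-i|² / 10 = 1/10.

0.100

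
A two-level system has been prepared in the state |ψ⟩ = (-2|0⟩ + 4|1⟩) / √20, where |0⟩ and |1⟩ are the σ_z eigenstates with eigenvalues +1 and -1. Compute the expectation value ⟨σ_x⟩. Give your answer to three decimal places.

-0.800

⟨σ_x⟩ = 2 Re(a* b)/(|a|²+|b|²) with a = -2, b = 4.
a* b = -8, so ⟨σ_x⟩ = -16/20.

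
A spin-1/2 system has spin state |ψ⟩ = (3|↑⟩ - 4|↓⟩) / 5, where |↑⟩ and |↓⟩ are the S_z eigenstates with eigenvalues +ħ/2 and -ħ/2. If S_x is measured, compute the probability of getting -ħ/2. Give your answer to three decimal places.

0.980

|-x⟩ = (|↑⟩ - |↓⟩)/√2, so ⟨-x|ψ⟩ = (7) / (√2·5).
P = |7|² / 50 = 49/50.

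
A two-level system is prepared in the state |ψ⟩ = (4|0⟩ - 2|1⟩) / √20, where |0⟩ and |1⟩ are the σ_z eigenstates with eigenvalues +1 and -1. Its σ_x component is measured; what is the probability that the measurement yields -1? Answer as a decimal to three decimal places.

|-x⟩ = (|0⟩ - |1⟩)/√2, so ⟨-x|ψ⟩ = (6) / (√2·√20).
P = |6|² / 40 = 36/40.

0.900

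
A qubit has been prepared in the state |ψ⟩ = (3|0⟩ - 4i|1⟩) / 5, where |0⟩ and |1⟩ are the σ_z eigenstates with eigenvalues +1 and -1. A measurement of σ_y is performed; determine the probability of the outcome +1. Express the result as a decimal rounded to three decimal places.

|+y⟩ = (|0⟩ + i|1⟩)/√2, so ⟨+y|ψ⟩ = (-1) / (√2·5).
P = |-1|² / 50 = 1/50.

0.020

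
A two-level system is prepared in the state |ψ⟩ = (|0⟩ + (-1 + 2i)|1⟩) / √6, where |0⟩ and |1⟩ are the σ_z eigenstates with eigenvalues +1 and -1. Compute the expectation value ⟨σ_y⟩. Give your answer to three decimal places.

⟨σ_y⟩ = 2 Im(a* b)/(|a|²+|b|²) with a = 1, b = (-1 + 2i).
a* b = (-1 + 2i), so ⟨σ_y⟩ = 4/6.

0.667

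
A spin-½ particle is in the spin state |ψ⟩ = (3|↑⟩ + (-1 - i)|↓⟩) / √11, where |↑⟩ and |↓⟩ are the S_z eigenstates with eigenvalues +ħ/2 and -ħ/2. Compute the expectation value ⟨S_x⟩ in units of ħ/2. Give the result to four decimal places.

-0.5455

⟨σ_x⟩ = 2 Re(a* b)/(|a|²+|b|²) with a = 3, b = (-1 - i).
a* b = (-3 - 3i), so ⟨σ_x⟩ = -6/11.
⟨S_x⟩ = (ħ/2)·⟨σ_x⟩.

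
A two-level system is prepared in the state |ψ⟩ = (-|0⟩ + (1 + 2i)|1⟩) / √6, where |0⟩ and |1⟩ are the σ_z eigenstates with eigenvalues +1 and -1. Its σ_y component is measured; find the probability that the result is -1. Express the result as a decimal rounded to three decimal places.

|-y⟩ = (|0⟩ - i|1⟩)/√2, so ⟨-y|ψ⟩ = (-3 + i) / (√2·√6).
P = |-3 + i|² / 12 = 10/12.

0.833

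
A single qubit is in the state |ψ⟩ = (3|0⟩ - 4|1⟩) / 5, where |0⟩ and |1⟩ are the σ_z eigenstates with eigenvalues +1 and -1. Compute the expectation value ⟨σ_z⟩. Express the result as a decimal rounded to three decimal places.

-0.280

⟨σ_z⟩ = |a|² - |b|² divided by |a|²+|b|², with a, b the |0⟩, |1⟩ amplitudes.
= (9 - 16)/25 = -7/25.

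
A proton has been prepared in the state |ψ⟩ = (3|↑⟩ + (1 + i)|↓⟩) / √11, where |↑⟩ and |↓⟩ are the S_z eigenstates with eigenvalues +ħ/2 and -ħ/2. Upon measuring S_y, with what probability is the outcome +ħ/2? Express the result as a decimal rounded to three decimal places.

0.773

|+y⟩ = (|↑⟩ + i|↓⟩)/√2, so ⟨+y|ψ⟩ = (4 - i) / (√2·√11).
P = |4 - i|² / 22 = 17/22.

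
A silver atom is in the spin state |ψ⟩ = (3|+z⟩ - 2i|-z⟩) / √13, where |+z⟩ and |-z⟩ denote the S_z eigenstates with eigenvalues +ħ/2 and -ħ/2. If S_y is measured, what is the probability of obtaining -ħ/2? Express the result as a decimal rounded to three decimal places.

|-y⟩ = (|+z⟩ - i|-z⟩)/√2, so ⟨-y|ψ⟩ = (5) / (√2·√13).
P = |5|² / 26 = 25/26.

0.962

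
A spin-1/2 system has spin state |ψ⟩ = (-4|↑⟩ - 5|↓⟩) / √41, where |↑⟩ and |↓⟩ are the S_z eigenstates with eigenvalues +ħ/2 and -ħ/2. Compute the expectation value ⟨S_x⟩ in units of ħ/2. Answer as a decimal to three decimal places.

⟨σ_x⟩ = 2 Re(a* b)/(|a|²+|b|²) with a = -4, b = -5.
a* b = 20, so ⟨σ_x⟩ = 40/41.
⟨S_x⟩ = (ħ/2)·⟨σ_x⟩.

0.976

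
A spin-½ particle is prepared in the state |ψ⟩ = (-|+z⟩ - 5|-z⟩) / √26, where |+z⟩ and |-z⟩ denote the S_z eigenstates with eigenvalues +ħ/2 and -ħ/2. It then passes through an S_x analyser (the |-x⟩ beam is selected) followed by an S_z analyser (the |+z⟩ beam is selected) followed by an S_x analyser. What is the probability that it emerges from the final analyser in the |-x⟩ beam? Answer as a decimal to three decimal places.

First analyser (S_x): P(|-x⟩) = |⟨-x|ψ⟩|² = 16/52.
After stage 1 the state is |-x⟩; P(|+z⟩) = |⟨+z|-x⟩|² = 1/2.
After stage 2 the state is |+z⟩; P(|-x⟩) = |⟨-x|+z⟩|² = 1/2.
Joint probability = 16/52 × 1/2 × 1/2 = 0.077.

0.077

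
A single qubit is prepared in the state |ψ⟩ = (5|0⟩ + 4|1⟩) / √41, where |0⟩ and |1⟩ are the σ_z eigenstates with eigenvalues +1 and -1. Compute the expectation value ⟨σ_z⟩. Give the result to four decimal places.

⟨σ_z⟩ = |a|² - |b|² divided by |a|²+|b|², with a, b the |0⟩, |1⟩ amplitudes.
= (25 - 16)/41 = 9/41.

0.2195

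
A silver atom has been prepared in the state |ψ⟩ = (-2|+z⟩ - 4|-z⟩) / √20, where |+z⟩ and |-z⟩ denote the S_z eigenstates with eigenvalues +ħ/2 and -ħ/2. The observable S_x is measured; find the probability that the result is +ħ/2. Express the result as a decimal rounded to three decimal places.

0.900

|+x⟩ = (|+z⟩ + |-z⟩)/√2, so ⟨+x|ψ⟩ = (-6) / (√2·√20).
P = |-6|² / 40 = 36/40.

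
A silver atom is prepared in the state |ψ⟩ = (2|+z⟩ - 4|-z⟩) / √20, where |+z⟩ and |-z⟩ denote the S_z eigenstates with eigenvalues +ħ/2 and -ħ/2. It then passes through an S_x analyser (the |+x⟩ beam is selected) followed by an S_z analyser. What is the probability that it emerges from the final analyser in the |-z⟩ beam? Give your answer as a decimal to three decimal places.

First analyser (S_x): P(|+x⟩) = |⟨+x|ψ⟩|² = 4/40.
After stage 1 the state is |+x⟩; P(|-z⟩) = |⟨-z|+x⟩|² = 1/2.
Joint probability = 4/40 × 1/2 = 0.050.

0.050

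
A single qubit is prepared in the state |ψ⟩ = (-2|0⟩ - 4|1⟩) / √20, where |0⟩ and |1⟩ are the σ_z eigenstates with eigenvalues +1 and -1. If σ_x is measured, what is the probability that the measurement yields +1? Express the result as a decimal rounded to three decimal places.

|+x⟩ = (|0⟩ + |1⟩)/√2, so ⟨+x|ψ⟩ = (-6) / (√2·√20).
P = |-6|² / 40 = 36/40.

0.900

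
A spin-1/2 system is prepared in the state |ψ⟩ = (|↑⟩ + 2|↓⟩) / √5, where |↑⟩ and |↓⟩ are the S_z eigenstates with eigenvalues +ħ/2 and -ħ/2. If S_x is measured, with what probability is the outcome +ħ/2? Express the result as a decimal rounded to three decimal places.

0.900

|+x⟩ = (|↑⟩ + |↓⟩)/√2, so ⟨+x|ψ⟩ = (3) / (√2·√5).
P = |3|² / 10 = 9/10.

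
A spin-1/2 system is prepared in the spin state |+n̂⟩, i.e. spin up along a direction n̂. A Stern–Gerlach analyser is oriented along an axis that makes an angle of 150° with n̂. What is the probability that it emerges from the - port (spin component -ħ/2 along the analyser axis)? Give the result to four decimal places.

For spin-½, the probability of finding spin-up along an axis at angle θ to the initial spin direction is cos²(θ/2); spin-down is sin²(θ/2).
θ = 150°, so P = sin²(75°) ≈ 0.9330.

0.9330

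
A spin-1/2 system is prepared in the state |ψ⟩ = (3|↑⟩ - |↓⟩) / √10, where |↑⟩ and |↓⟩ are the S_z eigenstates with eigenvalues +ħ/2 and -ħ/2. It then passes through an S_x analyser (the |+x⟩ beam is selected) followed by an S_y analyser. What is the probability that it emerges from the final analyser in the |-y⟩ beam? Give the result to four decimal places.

First analyser (S_x): P(|+x⟩) = |⟨+x|ψ⟩|² = 4/20.
After stage 1 the state is |+x⟩; P(|-y⟩) = |⟨-y|+x⟩|² = 1/2.
Joint probability = 4/20 × 1/2 = 0.1000.

0.1000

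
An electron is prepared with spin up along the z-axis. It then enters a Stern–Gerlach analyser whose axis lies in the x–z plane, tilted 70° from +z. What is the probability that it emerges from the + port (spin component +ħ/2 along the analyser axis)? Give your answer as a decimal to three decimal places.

For spin-½, the probability of finding spin-up along an axis at angle θ to the initial spin direction is cos²(θ/2); spin-down is sin²(θ/2).
θ = 70°, so P = cos²(35°) ≈ 0.671.

0.671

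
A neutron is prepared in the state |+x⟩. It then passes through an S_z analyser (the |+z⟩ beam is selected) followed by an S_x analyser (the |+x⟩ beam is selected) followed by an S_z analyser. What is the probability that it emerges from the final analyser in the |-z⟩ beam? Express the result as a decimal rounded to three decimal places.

First analyser (S_z): from |+x⟩, P(|+z⟩) = 1/2.
After stage 1 the state is |+z⟩; P(|+x⟩) = |⟨+x|+z⟩|² = 1/2.
After stage 2 the state is |+x⟩; P(|-z⟩) = |⟨-z|+x⟩|² = 1/2.
Joint probability = 1/2 × 1/2 × 1/2 = 0.125.

0.125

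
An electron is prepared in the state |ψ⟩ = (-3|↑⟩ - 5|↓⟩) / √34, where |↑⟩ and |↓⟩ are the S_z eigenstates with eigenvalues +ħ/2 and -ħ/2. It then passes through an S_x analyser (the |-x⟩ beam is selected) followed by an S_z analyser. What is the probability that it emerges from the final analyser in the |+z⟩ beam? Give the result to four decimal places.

0.0294

First analyser (S_x): P(|-x⟩) = |⟨-x|ψ⟩|² = 4/68.
After stage 1 the state is |-x⟩; P(|+z⟩) = |⟨+z|-x⟩|² = 1/2.
Joint probability = 4/68 × 1/2 = 0.0294.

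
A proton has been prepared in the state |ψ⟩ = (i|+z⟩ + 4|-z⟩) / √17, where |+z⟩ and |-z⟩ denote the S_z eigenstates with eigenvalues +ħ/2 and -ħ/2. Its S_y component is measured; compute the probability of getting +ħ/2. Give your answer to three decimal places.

0.265

|+y⟩ = (|+z⟩ + i|-z⟩)/√2, so ⟨+y|ψ⟩ = (-3i) / (√2·√17).
P = |-3i|² / 34 = 9/34.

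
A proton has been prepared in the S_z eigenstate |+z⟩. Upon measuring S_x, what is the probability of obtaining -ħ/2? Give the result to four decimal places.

In the S_z basis, |+z⟩ = |+z⟩ and |-x⟩ = (|+z⟩ - |-z⟩)/√2.
|⟨-x|+z⟩|² = 1/2.

0.5000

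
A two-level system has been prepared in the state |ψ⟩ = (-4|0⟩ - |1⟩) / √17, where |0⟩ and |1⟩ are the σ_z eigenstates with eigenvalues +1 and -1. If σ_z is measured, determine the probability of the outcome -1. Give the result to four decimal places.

0.0588

The -1 outcome corresponds to |1⟩. Its amplitude in |ψ⟩ is -1/√17.
P = |-1|² / 17 = 1/17.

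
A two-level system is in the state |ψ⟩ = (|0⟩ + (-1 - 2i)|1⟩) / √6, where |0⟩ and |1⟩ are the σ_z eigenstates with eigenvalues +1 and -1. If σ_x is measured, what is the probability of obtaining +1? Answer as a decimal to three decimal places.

|+x⟩ = (|0⟩ + |1⟩)/√2, so ⟨+x|ψ⟩ = (-2i) / (√2·√6).
P = |-2i|² / 12 = 4/12.

0.333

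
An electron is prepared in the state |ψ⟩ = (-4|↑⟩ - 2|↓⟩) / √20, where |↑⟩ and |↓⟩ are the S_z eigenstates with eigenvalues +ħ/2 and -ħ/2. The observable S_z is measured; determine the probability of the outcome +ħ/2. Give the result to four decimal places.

0.8000

The +ħ/2 outcome corresponds to |↑⟩. Its amplitude in |ψ⟩ is -4/√20.
P = |-4|² / 20 = 16/20.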